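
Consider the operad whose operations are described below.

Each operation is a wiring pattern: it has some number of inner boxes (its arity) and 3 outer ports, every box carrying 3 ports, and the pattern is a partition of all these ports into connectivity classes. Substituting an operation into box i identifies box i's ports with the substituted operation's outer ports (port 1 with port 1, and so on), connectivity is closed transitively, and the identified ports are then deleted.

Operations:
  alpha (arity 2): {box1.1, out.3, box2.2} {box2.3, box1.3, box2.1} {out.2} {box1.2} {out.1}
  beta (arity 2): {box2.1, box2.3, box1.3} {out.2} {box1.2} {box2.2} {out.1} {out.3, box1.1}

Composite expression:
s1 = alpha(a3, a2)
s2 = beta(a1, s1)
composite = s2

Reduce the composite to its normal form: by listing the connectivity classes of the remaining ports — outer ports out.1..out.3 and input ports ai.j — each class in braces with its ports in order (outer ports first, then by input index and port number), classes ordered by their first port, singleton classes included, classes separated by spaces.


{out.1} {out.2} {out.3, a1.1} {a1.2} {a1.3, a2.2, a3.1} {a2.1, a2.3, a3.3} {a3.2}

Substituting into beta glues patterns; closure does the rest.
stage alpha: inputs (a3, a2), connectivity {out.1} {out.2} {out.3, a2.2, a3.1} {a2.1, a2.3, a3.3} {a3.2}, out.j its boundary
stage beta: inputs (a1, a3, a2), connectivity {out.1} {out.2} {out.3, a1.1} {a1.2} {a1.3, a2.2, a3.1} {a2.1, a2.3, a3.3} {a3.2}, out.j its boundary


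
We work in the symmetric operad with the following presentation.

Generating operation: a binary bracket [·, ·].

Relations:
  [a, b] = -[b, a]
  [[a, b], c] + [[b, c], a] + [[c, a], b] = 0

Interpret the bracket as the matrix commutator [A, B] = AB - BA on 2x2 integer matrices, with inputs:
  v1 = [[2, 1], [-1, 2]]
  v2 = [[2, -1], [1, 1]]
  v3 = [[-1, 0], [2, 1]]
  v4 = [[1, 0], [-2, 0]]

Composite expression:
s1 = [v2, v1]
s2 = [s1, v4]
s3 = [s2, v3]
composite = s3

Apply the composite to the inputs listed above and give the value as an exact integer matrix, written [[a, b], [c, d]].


[[-2, -2], [6, 2]]


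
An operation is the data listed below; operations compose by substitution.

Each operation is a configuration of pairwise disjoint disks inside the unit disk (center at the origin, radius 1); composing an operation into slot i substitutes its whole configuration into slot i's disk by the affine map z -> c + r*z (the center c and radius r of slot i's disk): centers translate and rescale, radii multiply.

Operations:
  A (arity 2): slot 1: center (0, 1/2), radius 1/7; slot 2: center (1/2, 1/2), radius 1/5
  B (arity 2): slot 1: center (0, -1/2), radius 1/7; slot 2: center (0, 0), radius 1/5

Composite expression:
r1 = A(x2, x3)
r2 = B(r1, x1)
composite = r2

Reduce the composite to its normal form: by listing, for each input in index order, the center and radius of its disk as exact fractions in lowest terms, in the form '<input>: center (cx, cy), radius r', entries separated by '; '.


Only the slot chain above each x matters under B; compose those maps.
input x2: applying the 2 nested substitutions gives center (0, -3/7), radius 1/49
input x3: applying the 2 nested substitutions gives center (1/14, -3/7), radius 1/35
input x1: applying the 1 nested substitution gives center (0, 0), radius 1/5

x1: center (0, 0), radius 1/5; x2: center (0, -3/7), radius 1/49; x3: center (1/14, -3/7), radius 1/35


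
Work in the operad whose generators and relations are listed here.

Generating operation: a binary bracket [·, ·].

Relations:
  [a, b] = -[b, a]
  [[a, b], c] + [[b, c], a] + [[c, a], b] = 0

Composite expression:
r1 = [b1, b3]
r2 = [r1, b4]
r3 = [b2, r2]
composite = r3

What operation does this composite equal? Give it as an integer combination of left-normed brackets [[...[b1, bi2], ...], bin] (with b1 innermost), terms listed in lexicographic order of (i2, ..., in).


A multilinear Lie element is pinned by b1-initial words (b1 innermost).
Composite bracket: [b2, [[b1, b3], b4]]
Full expansion: 8 signed words from ab - ba (2^3 = 8).
Coefficients come from the b1-initial words:
  the word b1b3b4b2 carries sign -1 and contributes -[[[b1, b3], b4], b2]

-[[[b1, b3], b4], b2]


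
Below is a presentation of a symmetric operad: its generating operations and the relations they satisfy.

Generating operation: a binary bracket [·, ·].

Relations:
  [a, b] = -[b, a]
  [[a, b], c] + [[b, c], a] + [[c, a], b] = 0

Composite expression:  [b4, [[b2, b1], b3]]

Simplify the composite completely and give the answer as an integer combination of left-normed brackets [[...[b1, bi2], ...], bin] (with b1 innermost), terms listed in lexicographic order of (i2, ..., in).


[[[b1, b2], b3], b4]

Skip Jacobi rewriting: expand, keep b1-initial words, read off terms.
Composite bracket: [b4, [[b2, b1], b3]]
Each bracket splits as ab - ba, giving 8 signed words (2^3 = 8).
Words beginning with b1 determine it all:
  b1b2b3b4 (sign +1) contributes +[[[b1, b2], b3], b4]


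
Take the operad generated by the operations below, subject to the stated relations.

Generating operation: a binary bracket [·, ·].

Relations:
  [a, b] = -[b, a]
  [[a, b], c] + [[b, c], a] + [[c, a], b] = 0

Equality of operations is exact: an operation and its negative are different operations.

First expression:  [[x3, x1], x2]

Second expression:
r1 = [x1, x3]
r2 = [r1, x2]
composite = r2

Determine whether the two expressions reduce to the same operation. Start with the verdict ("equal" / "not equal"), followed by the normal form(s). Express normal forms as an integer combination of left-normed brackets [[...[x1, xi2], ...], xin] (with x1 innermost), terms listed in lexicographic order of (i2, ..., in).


not equal: they reduce to -[[x1, x3], x2] and [[x1, x3], x2]


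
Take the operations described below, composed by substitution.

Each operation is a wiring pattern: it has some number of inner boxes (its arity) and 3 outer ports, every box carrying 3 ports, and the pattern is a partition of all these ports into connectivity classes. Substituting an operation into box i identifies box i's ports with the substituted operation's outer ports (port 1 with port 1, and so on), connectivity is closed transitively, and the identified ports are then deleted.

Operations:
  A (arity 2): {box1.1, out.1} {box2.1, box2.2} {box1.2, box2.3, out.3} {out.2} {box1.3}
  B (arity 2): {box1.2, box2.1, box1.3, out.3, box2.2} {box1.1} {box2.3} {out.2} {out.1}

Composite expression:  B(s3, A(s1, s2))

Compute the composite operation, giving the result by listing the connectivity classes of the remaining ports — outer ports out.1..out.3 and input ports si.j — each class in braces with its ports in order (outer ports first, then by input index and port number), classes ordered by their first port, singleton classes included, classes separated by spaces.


{out.1} {out.2} {out.3, s1.1, s3.2, s3.3} {s1.2, s2.3} {s1.3} {s2.1, s2.2} {s3.1}

Reachability decides: close wires over B-identified ports.
stage A: inputs (s1, s2), connectivity {out.1, s1.1} {out.2} {out.3, s1.2, s2.3} {s1.3} {s2.1, s2.2}, out.j its boundary
stage B: inputs (s3, s1, s2), connectivity {out.1} {out.2} {out.3, s1.1, s3.2, s3.3} {s1.2, s2.3} {s1.3} {s2.1, s2.2} {s3.1}, out.j its boundary


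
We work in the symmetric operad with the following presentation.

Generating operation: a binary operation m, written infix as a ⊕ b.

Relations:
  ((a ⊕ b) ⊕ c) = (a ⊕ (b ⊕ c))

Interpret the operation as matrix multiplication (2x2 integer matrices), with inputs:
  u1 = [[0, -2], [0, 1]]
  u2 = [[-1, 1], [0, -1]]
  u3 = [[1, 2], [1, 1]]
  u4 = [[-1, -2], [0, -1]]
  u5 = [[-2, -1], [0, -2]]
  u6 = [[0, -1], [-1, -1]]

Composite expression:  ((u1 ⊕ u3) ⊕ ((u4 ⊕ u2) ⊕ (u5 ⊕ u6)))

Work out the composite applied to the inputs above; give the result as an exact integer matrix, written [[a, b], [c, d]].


(u1 ⊕ u3) = [[-2, -2], [1, 1]]
(u4 ⊕ u2) = [[1, 1], [0, 1]]
(u5 ⊕ u6) = [[1, 3], [2, 2]]
((u4 ⊕ u2) ⊕ (u5 ⊕ u6)) = [[3, 5], [2, 2]]
((u1 ⊕ u3) ⊕ ((u4 ⊕ u2) ⊕ (u5 ⊕ u6))) = [[-10, -14], [5, 7]]

[[-10, -14], [5, 7]]


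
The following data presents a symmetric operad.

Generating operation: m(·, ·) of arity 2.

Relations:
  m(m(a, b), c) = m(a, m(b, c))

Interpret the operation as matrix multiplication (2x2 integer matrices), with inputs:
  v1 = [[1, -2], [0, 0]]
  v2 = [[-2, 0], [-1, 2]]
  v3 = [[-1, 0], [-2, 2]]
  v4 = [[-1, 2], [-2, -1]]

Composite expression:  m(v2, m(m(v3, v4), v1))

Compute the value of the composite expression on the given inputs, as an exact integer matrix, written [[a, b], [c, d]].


[[-2, 4], [-5, 10]]

m(v3, v4) = [[1, -2], [-2, -6]]
m(m(v3, v4), v1) = [[1, -2], [-2, 4]]
m(v2, m(m(v3, v4), v1)) = [[-2, 4], [-5, 10]]


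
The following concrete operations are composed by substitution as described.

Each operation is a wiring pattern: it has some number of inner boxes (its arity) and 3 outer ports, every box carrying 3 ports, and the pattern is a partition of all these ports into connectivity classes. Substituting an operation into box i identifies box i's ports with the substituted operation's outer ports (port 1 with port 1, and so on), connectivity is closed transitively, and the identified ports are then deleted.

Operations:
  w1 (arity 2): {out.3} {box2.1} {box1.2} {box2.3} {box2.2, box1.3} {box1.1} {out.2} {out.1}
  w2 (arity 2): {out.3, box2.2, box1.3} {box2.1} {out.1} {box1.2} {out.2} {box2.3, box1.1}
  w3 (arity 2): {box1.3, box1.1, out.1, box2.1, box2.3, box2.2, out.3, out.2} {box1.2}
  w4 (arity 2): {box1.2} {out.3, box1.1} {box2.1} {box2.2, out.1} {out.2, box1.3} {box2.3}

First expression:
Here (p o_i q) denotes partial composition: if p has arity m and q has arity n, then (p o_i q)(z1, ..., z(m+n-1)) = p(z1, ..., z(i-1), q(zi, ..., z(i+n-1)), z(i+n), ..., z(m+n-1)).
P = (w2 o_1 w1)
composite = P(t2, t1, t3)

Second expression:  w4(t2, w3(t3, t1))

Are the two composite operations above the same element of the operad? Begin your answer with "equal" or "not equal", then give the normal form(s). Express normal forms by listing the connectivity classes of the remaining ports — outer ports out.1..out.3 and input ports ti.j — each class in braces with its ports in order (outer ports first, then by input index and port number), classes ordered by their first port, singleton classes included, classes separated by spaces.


not equal: they reduce to {out.1} {out.2} {out.3, t3.2} {t1.1} {t1.2, t2.3} {t1.3} {t2.1} {t2.2} {t3.1} {t3.3} and {out.1, t1.1, t1.2, t1.3, t3.1, t3.3} {out.2, t2.3} {out.3, t2.1} {t2.2} {t3.2}

Reducing the first expression gives {out.1} {out.2} {out.3, t3.2} {t1.1} {t1.2, t2.3} {t1.3} {t2.1} {t2.2} {t3.1} {t3.3}
Reducing the second expression gives {out.1, t1.1, t1.2, t1.3, t3.1, t3.3} {out.2, t2.3} {out.3, t2.1} {t2.2} {t3.2}
The normal forms differ: not equal.


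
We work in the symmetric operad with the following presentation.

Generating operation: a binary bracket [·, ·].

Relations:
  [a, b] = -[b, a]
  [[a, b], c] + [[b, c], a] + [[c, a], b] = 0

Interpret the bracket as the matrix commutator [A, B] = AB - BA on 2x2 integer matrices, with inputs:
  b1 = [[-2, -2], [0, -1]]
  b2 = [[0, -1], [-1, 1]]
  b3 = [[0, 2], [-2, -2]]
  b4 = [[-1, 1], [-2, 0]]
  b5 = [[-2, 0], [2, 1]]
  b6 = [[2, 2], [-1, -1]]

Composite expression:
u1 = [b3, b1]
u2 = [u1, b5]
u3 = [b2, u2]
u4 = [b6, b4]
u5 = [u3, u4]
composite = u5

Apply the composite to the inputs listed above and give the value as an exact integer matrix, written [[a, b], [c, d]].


[[-104, -172], [116, 104]]

[b3, b1] = [[-4, -2], [2, 4]]
[[b3, b1], b5] = [[-4, -6], [10, 4]]
[b2, [[b3, b1], b5]] = [[-16, -2], [18, 16]]
[b6, b4] = [[-3, 5], [7, 3]]
[[b2, [[b3, b1], b5]], [b6, b4]] = [[-104, -172], [116, 104]]


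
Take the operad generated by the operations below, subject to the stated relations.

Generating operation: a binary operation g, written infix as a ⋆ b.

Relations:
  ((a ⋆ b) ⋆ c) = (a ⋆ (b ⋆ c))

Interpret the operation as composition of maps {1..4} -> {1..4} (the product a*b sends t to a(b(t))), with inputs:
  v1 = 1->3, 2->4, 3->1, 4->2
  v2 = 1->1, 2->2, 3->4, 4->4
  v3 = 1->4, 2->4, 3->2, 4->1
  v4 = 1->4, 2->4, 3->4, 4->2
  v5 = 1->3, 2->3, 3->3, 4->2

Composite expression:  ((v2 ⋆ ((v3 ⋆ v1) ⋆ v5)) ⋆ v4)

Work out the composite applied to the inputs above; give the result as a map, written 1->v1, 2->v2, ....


1->1, 2->1, 3->1, 4->4

(v3 ⋆ v1) = 1->2, 2->1, 3->4, 4->4
((v3 ⋆ v1) ⋆ v5) = 1->4, 2->4, 3->4, 4->1
(v2 ⋆ ((v3 ⋆ v1) ⋆ v5)) = 1->4, 2->4, 3->4, 4->1
((v2 ⋆ ((v3 ⋆ v1) ⋆ v5)) ⋆ v4) = 1->1, 2->1, 3->1, 4->4


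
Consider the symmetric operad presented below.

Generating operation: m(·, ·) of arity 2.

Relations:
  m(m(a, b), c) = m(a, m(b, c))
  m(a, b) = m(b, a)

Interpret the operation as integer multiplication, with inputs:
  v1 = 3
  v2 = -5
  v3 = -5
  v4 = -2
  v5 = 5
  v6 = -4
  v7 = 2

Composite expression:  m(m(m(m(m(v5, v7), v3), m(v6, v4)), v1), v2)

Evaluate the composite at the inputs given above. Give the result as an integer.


6000

m(v5, v7) = 10
m(m(v5, v7), v3) = -50
m(v6, v4) = 8
m(m(m(v5, v7), v3), m(v6, v4)) = -400
m(m(m(m(v5, v7), v3), m(v6, v4)), v1) = -1200
m(m(m(m(m(v5, v7), v3), m(v6, v4)), v1), v2) = 6000


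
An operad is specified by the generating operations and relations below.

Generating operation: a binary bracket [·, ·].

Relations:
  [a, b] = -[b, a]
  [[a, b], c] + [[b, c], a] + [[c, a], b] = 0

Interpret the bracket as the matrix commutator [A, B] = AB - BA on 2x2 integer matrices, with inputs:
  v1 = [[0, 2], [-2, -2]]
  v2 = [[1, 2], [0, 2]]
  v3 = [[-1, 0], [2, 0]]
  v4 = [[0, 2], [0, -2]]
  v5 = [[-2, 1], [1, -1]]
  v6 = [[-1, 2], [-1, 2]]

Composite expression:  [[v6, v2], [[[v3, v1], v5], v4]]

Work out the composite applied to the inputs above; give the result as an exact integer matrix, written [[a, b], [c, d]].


[[-52, -80], [-72, 52]]

[v6, v2] = [[2, -4], [1, -2]]
[v3, v1] = [[-4, -2], [2, 4]]
[[v3, v1], v5] = [[-4, -10], [6, 4]]
[[[v3, v1], v5], v4] = [[-12, 4], [12, 12]]
[[v6, v2], [[[v3, v1], v5], v4]] = [[-52, -80], [-72, 52]]


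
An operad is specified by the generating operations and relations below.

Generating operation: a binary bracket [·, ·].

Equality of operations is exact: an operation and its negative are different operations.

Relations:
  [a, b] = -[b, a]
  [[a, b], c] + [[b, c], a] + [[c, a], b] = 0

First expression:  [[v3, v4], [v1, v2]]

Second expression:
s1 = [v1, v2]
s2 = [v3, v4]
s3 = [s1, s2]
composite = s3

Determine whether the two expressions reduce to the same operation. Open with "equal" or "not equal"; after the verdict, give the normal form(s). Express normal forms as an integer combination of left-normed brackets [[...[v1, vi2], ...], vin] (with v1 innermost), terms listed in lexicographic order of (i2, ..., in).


not equal — first -[[[v1, v2], v3], v4] + [[[v1, v2], v4], v3], second [[[v1, v2], v3], v4] - [[[v1, v2], v4], v3]

Reducing the first expression gives -[[[v1, v2], v3], v4] + [[[v1, v2], v4], v3]
Reducing the second expression gives [[[v1, v2], v3], v4] - [[[v1, v2], v4], v3]
No match — not equal.


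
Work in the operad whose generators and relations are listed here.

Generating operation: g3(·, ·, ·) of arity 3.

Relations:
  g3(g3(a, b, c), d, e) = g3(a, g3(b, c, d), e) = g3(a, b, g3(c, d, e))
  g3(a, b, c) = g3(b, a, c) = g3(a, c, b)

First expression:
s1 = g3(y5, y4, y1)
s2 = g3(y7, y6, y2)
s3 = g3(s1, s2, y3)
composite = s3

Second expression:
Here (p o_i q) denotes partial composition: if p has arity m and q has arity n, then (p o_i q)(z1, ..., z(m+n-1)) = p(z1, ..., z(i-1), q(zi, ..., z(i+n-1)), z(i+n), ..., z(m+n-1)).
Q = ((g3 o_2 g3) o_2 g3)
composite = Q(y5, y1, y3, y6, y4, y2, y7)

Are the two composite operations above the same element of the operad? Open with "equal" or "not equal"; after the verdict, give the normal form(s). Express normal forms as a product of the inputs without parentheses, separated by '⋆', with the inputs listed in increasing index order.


The first expression reduces to y1 ⋆ y2 ⋆ y3 ⋆ y4 ⋆ y5 ⋆ y6 ⋆ y7
The second expression reduces to y1 ⋆ y2 ⋆ y3 ⋆ y4 ⋆ y5 ⋆ y6 ⋆ y7
Same normal form: equal.

equal — both sides give y1 ⋆ y2 ⋆ y3 ⋆ y4 ⋆ y5 ⋆ y6 ⋆ y7


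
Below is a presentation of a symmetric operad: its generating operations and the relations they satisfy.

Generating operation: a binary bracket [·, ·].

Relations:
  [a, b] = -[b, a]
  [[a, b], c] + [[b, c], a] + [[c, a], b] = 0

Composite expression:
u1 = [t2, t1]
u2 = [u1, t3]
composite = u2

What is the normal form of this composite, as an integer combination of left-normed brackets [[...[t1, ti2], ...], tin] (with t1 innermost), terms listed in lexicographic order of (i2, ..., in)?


In the tensor algebra, words opening t1 carry the t1-anchored form.
Composite bracket: [[t2, t1], t3]
Applying ab - ba throughout gives 4 signed words (2^2 = 4).
The t1-initial words carry the normal form:
  sign of t1t2t3 is -1, so it contributes -[[t1, t2], t3]

-[[t1, t2], t3]


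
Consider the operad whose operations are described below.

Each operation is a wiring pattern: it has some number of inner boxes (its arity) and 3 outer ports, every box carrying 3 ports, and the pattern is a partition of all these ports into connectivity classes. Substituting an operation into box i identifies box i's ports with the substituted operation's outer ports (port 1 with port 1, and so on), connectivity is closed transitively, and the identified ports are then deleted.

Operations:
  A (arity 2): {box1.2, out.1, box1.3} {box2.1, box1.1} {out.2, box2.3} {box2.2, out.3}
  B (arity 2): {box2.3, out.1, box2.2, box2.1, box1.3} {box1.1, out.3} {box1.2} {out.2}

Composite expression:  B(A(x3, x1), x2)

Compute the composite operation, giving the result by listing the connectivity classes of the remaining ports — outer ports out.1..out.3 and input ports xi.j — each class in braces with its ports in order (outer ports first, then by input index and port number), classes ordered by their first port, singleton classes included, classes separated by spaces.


Substituting into B glues patterns; closure does the rest.
the subtree at A composes to {out.1, x3.2, x3.3} {out.2, x1.3} {out.3, x1.2} {x1.1, x3.1} on (x3, x1); out.j = own outer ports
the subtree at B composes to {out.1, x1.2, x2.1, x2.2, x2.3} {out.2} {out.3, x3.2, x3.3} {x1.1, x3.1} {x1.3} on (x3, x1, x2); out.j = own outer ports

{out.1, x1.2, x2.1, x2.2, x2.3} {out.2} {out.3, x3.2, x3.3} {x1.1, x3.1} {x1.3}


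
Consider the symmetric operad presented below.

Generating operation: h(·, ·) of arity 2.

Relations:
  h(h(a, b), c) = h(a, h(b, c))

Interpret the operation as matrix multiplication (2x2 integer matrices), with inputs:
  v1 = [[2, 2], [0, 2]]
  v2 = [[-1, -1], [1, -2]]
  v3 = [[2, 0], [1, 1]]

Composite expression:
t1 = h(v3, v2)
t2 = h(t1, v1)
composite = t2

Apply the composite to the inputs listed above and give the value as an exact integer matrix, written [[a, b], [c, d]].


h(v3, v2) = [[-2, -2], [0, -3]]
h(h(v3, v2), v1) = [[-4, -8], [0, -6]]

[[-4, -8], [0, -6]]


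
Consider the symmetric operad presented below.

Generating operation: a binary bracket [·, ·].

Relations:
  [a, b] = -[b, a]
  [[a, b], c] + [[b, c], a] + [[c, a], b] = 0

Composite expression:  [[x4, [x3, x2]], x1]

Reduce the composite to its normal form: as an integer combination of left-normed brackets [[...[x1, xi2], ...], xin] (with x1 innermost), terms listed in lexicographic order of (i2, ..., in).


-[[[x1, x2], x3], x4] + [[[x1, x3], x2], x4] + [[[x1, x4], x2], x3] - [[[x1, x4], x3], x2]

In the tensor algebra, words opening x1 carry the x1-anchored form.
Composite bracket: [[x4, [x3, x2]], x1]
The bracket unfolds into 8 signed words via [a, b] = ab - ba (2^3 = 8).
The x1-initial words carry the normal form:
  the word x1x2x3x4 carries sign -1 and contributes -[[[x1, x2], x3], x4]
  the word x1x3x2x4 carries sign +1 and contributes +[[[x1, x3], x2], x4]
  the word x1x4x2x3 carries sign +1 and contributes +[[[x1, x4], x2], x3]
  the word x1x4x3x2 carries sign -1 and contributes -[[[x1, x4], x3], x2]


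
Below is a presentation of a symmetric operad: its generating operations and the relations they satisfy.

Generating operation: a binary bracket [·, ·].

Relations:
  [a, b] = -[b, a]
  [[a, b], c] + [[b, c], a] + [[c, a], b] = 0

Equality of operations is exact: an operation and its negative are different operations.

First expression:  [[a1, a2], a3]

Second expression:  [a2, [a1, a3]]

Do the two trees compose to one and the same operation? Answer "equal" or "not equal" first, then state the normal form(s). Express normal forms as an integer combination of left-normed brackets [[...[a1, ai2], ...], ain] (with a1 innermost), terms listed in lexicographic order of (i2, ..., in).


Normal form of the first expression: [[a1, a2], a3]
Normal form of the second expression: -[[a1, a3], a2]
Distinct normal forms: not equal.

not equal; the first gives [[a1, a2], a3] and the second -[[a1, a3], a2]


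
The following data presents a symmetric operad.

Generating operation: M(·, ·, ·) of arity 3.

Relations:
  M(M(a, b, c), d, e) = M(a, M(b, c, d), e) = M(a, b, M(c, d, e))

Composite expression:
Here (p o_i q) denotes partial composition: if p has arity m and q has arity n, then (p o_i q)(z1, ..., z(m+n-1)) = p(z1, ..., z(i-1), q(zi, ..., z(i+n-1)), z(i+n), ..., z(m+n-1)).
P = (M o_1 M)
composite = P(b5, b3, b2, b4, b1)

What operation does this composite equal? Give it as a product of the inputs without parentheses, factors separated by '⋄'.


Associativity of M dissolves the nesting; only the b-input order survives.
M(b5, b3, b2) unparenthesizes to b5 ⋄ b3 ⋄ b2
M(M(b5, b3, b2), b4, b1) unparenthesizes to b5 ⋄ b3 ⋄ b2 ⋄ b4 ⋄ b1

b5 ⋄ b3 ⋄ b2 ⋄ b4 ⋄ b1


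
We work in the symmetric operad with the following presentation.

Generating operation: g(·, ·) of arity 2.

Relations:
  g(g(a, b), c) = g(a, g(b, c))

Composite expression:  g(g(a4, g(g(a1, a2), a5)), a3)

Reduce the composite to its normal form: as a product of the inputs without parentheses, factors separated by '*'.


a4 * a1 * a2 * a5 * a3

The g-tree's shape is irrelevant; the a-reading-order decides.
g(a1, a2) spells out as a1 * a2
g(g(a1, a2), a5) spells out as a1 * a2 * a5
g(a4, g(g(a1, a2), a5)) spells out as a4 * a1 * a2 * a5
g(g(a4, g(g(a1, a2), a5)), a3) spells out as a4 * a1 * a2 * a5 * a3


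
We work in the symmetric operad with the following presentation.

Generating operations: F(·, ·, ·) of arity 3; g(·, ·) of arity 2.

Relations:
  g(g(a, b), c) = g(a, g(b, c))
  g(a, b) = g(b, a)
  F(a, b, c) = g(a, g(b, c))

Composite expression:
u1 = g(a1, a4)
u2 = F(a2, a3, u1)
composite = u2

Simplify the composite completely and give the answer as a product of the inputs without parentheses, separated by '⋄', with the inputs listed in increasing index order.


a1 ⋄ a2 ⋄ a3 ⋄ a4

Reordering under F is free, so list the a-inputs canonically.
g(a1, a4) flattens to a1 ⋄ a4
F(a2, a3, g(a1, a4)) flattens to a2 ⋄ a3 ⋄ a1 ⋄ a4
sorting the factors by input index: a1 ⋄ a2 ⋄ a3 ⋄ a4


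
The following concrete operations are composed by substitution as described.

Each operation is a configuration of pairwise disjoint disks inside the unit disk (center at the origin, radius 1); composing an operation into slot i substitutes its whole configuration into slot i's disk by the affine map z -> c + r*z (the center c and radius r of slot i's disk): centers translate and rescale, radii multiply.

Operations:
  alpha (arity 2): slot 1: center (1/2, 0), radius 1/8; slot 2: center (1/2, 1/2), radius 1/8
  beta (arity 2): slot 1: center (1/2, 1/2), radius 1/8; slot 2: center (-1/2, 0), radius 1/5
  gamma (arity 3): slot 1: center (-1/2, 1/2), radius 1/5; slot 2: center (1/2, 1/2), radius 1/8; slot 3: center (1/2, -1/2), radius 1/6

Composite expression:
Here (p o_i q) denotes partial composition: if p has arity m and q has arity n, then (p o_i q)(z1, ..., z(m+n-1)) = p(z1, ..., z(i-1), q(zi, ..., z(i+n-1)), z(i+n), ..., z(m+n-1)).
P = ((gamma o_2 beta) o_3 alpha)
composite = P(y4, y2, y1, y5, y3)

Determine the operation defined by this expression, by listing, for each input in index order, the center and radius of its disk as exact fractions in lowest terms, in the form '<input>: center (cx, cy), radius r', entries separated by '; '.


Nesting under gamma composes maps z -> c + r*z down each y-path.
for y4, the 1-step affine chain lands on center (-1/2, 1/2), radius 1/5
for y2, the 2-step affine chain lands on center (9/16, 9/16), radius 1/64
for y1, the 3-step affine chain lands on center (9/20, 1/2), radius 1/320
for y5, the 3-step affine chain lands on center (9/20, 41/80), radius 1/320
for y3, the 1-step affine chain lands on center (1/2, -1/2), radius 1/6

y1: center (9/20, 1/2), radius 1/320; y2: center (9/16, 9/16), radius 1/64; y3: center (1/2, -1/2), radius 1/6; y4: center (-1/2, 1/2), radius 1/5; y5: center (9/20, 41/80), radius 1/320


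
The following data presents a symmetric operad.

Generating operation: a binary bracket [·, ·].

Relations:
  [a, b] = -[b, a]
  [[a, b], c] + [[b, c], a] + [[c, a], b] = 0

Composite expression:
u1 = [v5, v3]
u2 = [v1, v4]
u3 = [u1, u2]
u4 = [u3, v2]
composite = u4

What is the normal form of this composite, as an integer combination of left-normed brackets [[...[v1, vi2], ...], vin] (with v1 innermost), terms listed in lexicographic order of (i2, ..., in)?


Expand each bracket as ab - ba; the v1-initial words give the coefficients.
Composite bracket: [[[v5, v3], [v1, v4]], v2]
Full expansion: 16 signed words from ab - ba (2^4 = 16).
Keep just the words that open with v1:
  sign of v1v4v3v5v2 is +1, so it contributes +[[[[v1, v4], v3], v5], v2]
  sign of v1v4v5v3v2 is -1, so it contributes -[[[[v1, v4], v5], v3], v2]

[[[[v1, v4], v3], v5], v2] - [[[[v1, v4], v5], v3], v2]


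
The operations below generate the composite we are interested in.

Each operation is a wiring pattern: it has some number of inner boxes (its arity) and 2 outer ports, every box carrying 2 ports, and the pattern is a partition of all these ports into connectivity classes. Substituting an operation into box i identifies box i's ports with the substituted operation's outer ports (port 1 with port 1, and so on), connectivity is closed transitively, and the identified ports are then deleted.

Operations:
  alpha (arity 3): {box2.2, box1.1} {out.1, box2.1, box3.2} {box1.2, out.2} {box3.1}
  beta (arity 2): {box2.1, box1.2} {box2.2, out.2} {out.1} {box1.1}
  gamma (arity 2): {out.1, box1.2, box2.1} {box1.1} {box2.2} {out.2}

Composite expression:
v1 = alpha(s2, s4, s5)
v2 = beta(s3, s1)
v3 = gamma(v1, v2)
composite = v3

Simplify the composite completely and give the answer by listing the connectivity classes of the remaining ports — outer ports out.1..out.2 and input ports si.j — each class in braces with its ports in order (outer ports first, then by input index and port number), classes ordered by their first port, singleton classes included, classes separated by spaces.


{out.1, s2.2} {out.2} {s1.1, s3.2} {s1.2} {s2.1, s4.2} {s3.1} {s4.1, s5.2} {s5.1}

Reachability decides: close wires over gamma-identified ports.
stage alpha: inputs (s2, s4, s5), connectivity {out.1, s4.1, s5.2} {out.2, s2.2} {s2.1, s4.2} {s5.1}, out.j its boundary
stage beta: inputs (s3, s1), connectivity {out.1} {out.2, s1.2} {s1.1, s3.2} {s3.1}, out.j its boundary
stage gamma: inputs (s2, s4, s5, s3, s1), connectivity {out.1, s2.2} {out.2} {s1.1, s3.2} {s1.2} {s2.1, s4.2} {s3.1} {s4.1, s5.2} {s5.1}, out.j its boundary


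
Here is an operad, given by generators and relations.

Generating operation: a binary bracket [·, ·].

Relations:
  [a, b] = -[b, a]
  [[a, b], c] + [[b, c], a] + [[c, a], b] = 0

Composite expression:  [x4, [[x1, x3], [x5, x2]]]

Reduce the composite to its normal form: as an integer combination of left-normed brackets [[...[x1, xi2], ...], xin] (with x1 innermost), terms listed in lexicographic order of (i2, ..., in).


Expand each bracket as ab - ba; the x1-initial words give the coefficients.
Composite bracket: [x4, [[x1, x3], [x5, x2]]]
Under [a, b] = ab - ba we get 16 signed associative words (2^4 = 16).
Words beginning with x1 determine it all:
  the word x1x3x2x5x4 carries sign +1 and contributes +[[[[x1, x3], x2], x5], x4]
  the word x1x3x5x2x4 carries sign -1 and contributes -[[[[x1, x3], x5], x2], x4]

[[[[x1, x3], x2], x5], x4] - [[[[x1, x3], x5], x2], x4]


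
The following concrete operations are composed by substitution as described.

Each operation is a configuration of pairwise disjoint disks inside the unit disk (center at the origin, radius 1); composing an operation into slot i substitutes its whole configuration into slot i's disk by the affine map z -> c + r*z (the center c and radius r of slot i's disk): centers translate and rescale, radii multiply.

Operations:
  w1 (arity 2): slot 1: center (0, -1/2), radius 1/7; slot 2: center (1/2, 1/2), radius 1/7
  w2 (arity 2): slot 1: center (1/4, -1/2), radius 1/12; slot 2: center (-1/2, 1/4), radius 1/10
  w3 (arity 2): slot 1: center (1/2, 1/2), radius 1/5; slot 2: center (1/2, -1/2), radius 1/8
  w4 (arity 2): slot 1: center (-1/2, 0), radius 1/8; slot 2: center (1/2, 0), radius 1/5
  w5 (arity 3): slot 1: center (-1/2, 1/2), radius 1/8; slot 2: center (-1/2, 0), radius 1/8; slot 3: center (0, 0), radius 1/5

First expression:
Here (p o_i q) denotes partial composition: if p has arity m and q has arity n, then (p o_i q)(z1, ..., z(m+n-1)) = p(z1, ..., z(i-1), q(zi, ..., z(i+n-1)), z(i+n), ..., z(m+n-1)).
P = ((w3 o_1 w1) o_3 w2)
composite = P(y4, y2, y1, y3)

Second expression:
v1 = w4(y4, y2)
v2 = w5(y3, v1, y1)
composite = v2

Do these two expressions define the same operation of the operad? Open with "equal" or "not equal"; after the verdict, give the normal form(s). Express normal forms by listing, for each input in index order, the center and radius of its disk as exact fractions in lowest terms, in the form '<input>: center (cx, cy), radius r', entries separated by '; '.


The first expression, normalized: y1: center (17/32, -9/16), radius 1/96; y2: center (3/5, 3/5), radius 1/35; y3: center (7/16, -15/32), radius 1/80; y4: center (1/2, 2/5), radius 1/35
The second expression, normalized: y1: center (0, 0), radius 1/5; y2: center (-7/16, 0), radius 1/40; y3: center (-1/2, 1/2), radius 1/8; y4: center (-9/16, 0), radius 1/64
The forms do not match — not equal.

not equal: they reduce to y1: center (17/32, -9/16), radius 1/96; y2: center (3/5, 3/5), radius 1/35; y3: center (7/16, -15/32), radius 1/80; y4: center (1/2, 2/5), radius 1/35 and y1: center (0, 0), radius 1/5; y2: center (-7/16, 0), radius 1/40; y3: center (-1/2, 1/2), radius 1/8; y4: center (-9/16, 0), radius 1/64


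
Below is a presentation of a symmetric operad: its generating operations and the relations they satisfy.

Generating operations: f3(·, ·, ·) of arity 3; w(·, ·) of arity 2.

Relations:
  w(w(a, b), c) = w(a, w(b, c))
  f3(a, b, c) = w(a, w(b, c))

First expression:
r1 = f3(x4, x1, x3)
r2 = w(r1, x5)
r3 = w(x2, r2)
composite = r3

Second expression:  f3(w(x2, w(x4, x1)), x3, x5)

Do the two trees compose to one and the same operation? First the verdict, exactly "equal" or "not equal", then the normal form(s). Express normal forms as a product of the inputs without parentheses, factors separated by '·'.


equal — both sides give x2 · x4 · x1 · x3 · x5

Normal form of the first expression: x2 · x4 · x1 · x3 · x5
Normal form of the second expression: x2 · x4 · x1 · x3 · x5
The normal forms match — equal.


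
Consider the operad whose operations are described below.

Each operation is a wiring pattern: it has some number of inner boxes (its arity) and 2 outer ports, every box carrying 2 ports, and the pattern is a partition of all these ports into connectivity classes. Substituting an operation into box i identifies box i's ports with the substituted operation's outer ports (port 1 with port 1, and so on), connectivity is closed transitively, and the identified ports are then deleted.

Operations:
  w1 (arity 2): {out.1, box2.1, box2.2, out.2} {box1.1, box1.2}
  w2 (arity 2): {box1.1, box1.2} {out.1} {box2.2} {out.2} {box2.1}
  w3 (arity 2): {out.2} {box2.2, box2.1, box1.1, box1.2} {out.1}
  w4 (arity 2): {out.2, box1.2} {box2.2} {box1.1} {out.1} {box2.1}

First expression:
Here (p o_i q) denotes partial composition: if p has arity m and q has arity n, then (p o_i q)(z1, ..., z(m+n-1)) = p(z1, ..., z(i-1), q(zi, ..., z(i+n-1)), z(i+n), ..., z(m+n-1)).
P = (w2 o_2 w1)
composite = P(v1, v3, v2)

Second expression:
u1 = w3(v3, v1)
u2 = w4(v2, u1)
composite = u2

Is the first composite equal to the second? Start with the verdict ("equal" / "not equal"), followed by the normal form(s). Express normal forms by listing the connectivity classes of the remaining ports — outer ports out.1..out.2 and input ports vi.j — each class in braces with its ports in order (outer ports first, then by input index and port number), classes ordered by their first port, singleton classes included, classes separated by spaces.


not equal; first: {out.1} {out.2} {v1.1, v1.2} {v2.1, v2.2} {v3.1, v3.2}; second: {out.1} {out.2, v2.2} {v1.1, v1.2, v3.1, v3.2} {v2.1}

The first expression reduces to {out.1} {out.2} {v1.1, v1.2} {v2.1, v2.2} {v3.1, v3.2}
The second expression reduces to {out.1} {out.2, v2.2} {v1.1, v1.2, v3.1, v3.2} {v2.1}
The forms do not match — not equal.


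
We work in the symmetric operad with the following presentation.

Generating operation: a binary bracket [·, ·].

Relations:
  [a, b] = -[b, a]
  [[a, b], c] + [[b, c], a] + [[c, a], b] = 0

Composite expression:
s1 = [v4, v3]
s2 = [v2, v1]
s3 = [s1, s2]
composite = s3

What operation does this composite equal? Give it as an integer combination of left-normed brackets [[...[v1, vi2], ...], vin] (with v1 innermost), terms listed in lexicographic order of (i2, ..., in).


-[[[v1, v2], v3], v4] + [[[v1, v2], v4], v3]


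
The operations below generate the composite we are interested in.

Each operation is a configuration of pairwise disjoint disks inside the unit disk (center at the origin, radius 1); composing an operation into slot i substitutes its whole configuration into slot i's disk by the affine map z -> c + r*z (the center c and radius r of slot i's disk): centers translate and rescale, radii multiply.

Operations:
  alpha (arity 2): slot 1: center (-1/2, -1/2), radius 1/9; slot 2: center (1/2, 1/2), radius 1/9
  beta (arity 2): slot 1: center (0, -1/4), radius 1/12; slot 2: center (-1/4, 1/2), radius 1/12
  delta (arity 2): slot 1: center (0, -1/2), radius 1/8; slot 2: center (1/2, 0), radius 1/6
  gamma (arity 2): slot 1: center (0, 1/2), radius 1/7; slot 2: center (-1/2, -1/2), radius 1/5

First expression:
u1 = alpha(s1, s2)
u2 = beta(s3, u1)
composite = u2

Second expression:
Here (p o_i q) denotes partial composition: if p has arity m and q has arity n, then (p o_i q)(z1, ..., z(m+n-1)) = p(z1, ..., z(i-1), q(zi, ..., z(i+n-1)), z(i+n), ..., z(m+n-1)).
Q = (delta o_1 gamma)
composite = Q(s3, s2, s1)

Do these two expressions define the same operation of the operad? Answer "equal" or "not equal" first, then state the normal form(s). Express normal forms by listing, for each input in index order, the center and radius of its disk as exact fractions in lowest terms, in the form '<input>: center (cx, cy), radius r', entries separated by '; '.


not equal; the first gives s1: center (-7/24, 11/24), radius 1/108; s2: center (-5/24, 13/24), radius 1/108; s3: center (0, -1/4), radius 1/12 and the second s1: center (1/2, 0), radius 1/6; s2: center (-1/16, -9/16), radius 1/40; s3: center (0, -7/16), radius 1/56

The first expression, normalized: s1: center (-7/24, 11/24), radius 1/108; s2: center (-5/24, 13/24), radius 1/108; s3: center (0, -1/4), radius 1/12
The second expression, normalized: s1: center (1/2, 0), radius 1/6; s2: center (-1/16, -9/16), radius 1/40; s3: center (0, -7/16), radius 1/56
Different reductions; not equal.


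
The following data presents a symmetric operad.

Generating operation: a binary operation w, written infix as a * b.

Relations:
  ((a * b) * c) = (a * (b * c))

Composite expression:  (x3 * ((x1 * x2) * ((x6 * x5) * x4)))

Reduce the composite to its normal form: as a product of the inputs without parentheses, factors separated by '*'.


x3 * x1 * x2 * x6 * x5 * x4

Every regrouping of w is equal, so read the x-inputs in written order.
(x1 * x2) spells out as x1 * x2
(x6 * x5) spells out as x6 * x5
((x6 * x5) * x4) spells out as x6 * x5 * x4
((x1 * x2) * ((x6 * x5) * x4)) spells out as x1 * x2 * x6 * x5 * x4
(x3 * ((x1 * x2) * ((x6 * x5) * x4))) spells out as x3 * x1 * x2 * x6 * x5 * x4


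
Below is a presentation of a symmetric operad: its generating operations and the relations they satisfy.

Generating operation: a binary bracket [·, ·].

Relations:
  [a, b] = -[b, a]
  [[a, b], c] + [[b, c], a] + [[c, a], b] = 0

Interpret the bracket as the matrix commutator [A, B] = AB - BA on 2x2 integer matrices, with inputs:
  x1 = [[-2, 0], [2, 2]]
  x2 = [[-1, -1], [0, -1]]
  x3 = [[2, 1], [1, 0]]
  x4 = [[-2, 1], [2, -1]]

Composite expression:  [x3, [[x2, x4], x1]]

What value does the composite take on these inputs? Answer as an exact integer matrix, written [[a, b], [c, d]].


[[12, -4], [-20, -12]]

[x2, x4] = [[-2, -1], [0, 2]]
[[x2, x4], x1] = [[-2, -4], [8, 2]]
[x3, [[x2, x4], x1]] = [[12, -4], [-20, -12]]


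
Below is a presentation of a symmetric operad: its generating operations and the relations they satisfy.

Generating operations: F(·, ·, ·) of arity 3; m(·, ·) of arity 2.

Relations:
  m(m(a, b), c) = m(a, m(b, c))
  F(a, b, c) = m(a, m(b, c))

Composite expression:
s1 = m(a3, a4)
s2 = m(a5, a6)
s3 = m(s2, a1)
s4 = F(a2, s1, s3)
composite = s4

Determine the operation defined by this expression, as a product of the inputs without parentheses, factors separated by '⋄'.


Associativity of F dissolves the nesting; only the a-input order survives.
m(a3, a4) reduces to a3 ⋄ a4
m(a5, a6) reduces to a5 ⋄ a6
m(m(a5, a6), a1) reduces to a5 ⋄ a6 ⋄ a1
F(a2, m(a3, a4), m(m(a5, a6), a1)) reduces to a2 ⋄ a3 ⋄ a4 ⋄ a5 ⋄ a6 ⋄ a1

a2 ⋄ a3 ⋄ a4 ⋄ a5 ⋄ a6 ⋄ a1


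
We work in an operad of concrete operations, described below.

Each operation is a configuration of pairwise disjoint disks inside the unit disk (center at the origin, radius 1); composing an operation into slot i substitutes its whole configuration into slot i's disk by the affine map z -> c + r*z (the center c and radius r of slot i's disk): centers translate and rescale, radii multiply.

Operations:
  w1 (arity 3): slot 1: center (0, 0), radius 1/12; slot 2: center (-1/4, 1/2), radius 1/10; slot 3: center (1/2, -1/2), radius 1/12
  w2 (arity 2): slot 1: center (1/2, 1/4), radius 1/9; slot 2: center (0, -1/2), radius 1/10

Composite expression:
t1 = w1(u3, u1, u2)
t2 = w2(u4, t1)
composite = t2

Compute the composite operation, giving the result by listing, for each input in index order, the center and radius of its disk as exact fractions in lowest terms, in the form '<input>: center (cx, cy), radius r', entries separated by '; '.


u1: center (-1/40, -9/20), radius 1/100; u2: center (1/20, -11/20), radius 1/120; u3: center (0, -1/2), radius 1/120; u4: center (1/2, 1/4), radius 1/9

Below w2, radii multiply path by path; the u-disk centers shift.
u4 passes through 1 substitution, ending at center (1/2, 1/4), radius 1/9
u3 passes through 2 substitutions, ending at center (0, -1/2), radius 1/120
u1 passes through 2 substitutions, ending at center (-1/40, -9/20), radius 1/100
u2 passes through 2 substitutions, ending at center (1/20, -11/20), radius 1/120


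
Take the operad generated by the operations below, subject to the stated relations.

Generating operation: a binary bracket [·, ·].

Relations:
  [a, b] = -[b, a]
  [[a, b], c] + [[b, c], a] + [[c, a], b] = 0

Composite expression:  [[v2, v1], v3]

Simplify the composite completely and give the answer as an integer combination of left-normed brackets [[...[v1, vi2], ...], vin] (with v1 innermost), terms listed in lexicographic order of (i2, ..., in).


-[[v1, v2], v3]

A multilinear Lie element is pinned by v1-initial words (v1 innermost).
Composite bracket: [[v2, v1], v3]
Expanding via [a, b] = ab - ba: 4 signed words (2^2 = 4).
The v1-initial words carry the normal form:
  v1v2v3 appears with sign -1, giving the term -[[v1, v2], v3]
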